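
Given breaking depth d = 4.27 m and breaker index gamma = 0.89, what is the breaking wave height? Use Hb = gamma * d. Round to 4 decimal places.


Hb = gamma * d
Hb = 0.89 * 4.27
Hb = 3.8003 m

3.8003


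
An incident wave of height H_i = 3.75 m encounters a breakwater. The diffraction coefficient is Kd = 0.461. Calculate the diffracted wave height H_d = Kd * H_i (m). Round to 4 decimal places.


H_d = Kd * H_i
H_d = 0.461 * 3.75
H_d = 1.7288 m

1.7288


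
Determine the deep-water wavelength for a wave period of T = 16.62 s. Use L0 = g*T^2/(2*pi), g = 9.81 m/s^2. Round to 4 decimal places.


L0 = g * T^2 / (2 * pi)
L0 = 9.81 * 16.62^2 / (2 * pi)
L0 = 9.81 * 276.2244 / 6.28319
L0 = 2709.7614 / 6.28319
L0 = 431.2719 m

431.2719


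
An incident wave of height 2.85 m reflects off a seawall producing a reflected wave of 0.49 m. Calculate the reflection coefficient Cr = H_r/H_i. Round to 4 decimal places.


Cr = H_r / H_i
Cr = 0.49 / 2.85
Cr = 0.1719

0.1719


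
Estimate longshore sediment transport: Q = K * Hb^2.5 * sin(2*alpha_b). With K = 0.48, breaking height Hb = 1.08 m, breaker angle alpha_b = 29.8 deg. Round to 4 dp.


Q = K * Hb^2.5 * sin(2 * alpha_b)
Hb^2.5 = 1.08^2.5 = 1.212158
sin(2 * 29.8) = sin(59.6) = 0.862514
Q = 0.48 * 1.212158 * 0.862514
Q = 0.5018 m^3/s

0.5018


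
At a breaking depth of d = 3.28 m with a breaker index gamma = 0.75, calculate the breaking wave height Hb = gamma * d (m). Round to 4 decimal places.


Hb = gamma * d
Hb = 0.75 * 3.28
Hb = 2.4600 m

2.4600


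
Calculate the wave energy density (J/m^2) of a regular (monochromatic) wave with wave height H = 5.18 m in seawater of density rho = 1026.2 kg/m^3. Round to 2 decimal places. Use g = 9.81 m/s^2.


E = (1/8) * rho * g * H^2
E = (1/8) * 1026.2 * 9.81 * 5.18^2
E = 0.125 * 1026.2 * 9.81 * 26.8324
E = 33765.30 J/m^2

33765.30


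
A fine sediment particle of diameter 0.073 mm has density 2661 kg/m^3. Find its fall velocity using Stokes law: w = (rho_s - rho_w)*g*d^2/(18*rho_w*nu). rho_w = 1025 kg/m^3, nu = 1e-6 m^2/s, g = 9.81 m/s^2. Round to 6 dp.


w = (rho_s - rho_w) * g * d^2 / (18 * rho_w * nu)
d = 0.073 mm = 0.000073 m
rho_s - rho_w = 2661 - 1025 = 1636
Numerator = 1636 * 9.81 * (0.000073)^2 = 0.000085525974
Denominator = 18 * 1025 * 1e-6 = 0.018450
w = 0.004636 m/s

0.004636


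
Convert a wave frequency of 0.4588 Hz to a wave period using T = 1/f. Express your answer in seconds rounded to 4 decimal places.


T = 1 / f
T = 1 / 0.4588
T = 2.1796 s

2.1796


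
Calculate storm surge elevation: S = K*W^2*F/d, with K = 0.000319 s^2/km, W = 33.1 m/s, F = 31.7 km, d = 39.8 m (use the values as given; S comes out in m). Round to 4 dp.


S = K * W^2 * F / d
W^2 = 33.1^2 = 1095.61
S = 0.000319 * 1095.61 * 31.7 / 39.8
Numerator = 0.000319 * 1095.61 * 31.7 = 11.079137
S = 11.079137 / 39.8 = 0.2784 m

0.2784


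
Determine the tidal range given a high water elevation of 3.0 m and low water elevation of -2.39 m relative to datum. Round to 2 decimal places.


Tidal range = High water - Low water
Tidal range = 3.0 - (-2.39)
Tidal range = 5.39 m

5.39


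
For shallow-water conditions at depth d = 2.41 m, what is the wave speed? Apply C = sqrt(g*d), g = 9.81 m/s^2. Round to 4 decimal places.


Using the shallow-water approximation:
C = sqrt(g * d) = sqrt(9.81 * 2.41)
C = sqrt(23.6421)
C = 4.8623 m/s

4.8623


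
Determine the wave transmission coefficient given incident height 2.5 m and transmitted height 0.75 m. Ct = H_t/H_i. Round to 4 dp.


Ct = H_t / H_i
Ct = 0.75 / 2.5
Ct = 0.3000

0.3000


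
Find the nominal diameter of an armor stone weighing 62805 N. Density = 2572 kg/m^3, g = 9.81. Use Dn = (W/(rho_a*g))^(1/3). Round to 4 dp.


V = W / (rho_a * g)
V = 62805 / (2572 * 9.81)
V = 62805 / 25231.32
V = 2.489168 m^3
Dn = V^(1/3) = 2.489168^(1/3)
Dn = 1.3552 m

1.3552


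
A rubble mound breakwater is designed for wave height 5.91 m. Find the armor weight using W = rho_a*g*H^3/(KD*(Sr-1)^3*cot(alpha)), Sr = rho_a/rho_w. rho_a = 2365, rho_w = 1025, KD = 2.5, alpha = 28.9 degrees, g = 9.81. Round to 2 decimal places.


Sr = rho_a / rho_w = 2365 / 1025 = 2.307317
(Sr - 1) = 1.307317
(Sr - 1)^3 = 2.234307
cot(28.9) = 1 / tan(28.9) = 1 / 0.552030 = 1.811497
Numerator = 2365 * 9.81 * 5.91^3 = 4789195.8235
Denominator = 2.5 * 2.234307 * 1.811497 = 10.118599
W = 4789195.8235 / 10.118599
W = 473306.21 N

473306.21


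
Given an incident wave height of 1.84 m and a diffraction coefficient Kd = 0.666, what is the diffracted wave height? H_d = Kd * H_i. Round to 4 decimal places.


H_d = Kd * H_i
H_d = 0.666 * 1.84
H_d = 1.2254 m

1.2254


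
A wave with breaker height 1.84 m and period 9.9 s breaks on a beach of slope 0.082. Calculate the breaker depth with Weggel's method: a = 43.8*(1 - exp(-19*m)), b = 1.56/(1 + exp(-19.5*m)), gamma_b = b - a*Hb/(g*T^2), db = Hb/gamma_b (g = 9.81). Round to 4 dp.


a = 43.8 * (1 - exp(-19 * m))
exp(-19 * 0.082) = exp(-1.5580) = 0.210557
a = 43.8 * (1 - 0.210557) = 34.577614
b = 1.56 / (1 + exp(-19.5 * m))
exp(-19.5 * 0.082) = exp(-1.5990) = 0.202099
b = 1.56 / (1 + 0.202099) = 1.297731
Hb / (g * T^2) = 1.84 / (9.81 * 9.9^2) = 1.84 / 961.4781 = 0.00191372
gamma_b = b - a * Hb/(g*T^2) = 1.297731 - 34.577614 * 0.00191372 = 1.231559
db = Hb / gamma_b = 1.84 / 1.231559
db = 1.4940 m

1.4940


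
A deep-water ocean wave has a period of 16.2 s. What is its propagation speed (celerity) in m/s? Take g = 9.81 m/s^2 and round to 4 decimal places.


We use the deep-water celerity formula:
C = g * T / (2 * pi)
C = 9.81 * 16.2 / (2 * 3.14159...)
C = 158.922000 / 6.283185
C = 25.2932 m/s

25.2932


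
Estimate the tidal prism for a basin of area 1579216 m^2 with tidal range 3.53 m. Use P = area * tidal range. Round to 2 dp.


Tidal prism = Area * Tidal range
P = 1579216 * 3.53
P = 5574632.48 m^3

5574632.48


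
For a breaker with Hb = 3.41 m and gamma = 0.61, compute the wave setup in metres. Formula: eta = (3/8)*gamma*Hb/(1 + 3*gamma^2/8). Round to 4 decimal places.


eta = (3/8) * gamma * Hb / (1 + 3*gamma^2/8)
Numerator = (3/8) * 0.61 * 3.41 = 0.780038
Denominator = 1 + 3*0.61^2/8 = 1 + 0.139538 = 1.139538
eta = 0.780038 / 1.139538
eta = 0.6845 m

0.6845


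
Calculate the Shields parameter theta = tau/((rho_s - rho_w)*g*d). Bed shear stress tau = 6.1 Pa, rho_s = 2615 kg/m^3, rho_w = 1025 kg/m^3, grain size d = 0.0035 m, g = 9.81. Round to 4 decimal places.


theta = tau / ((rho_s - rho_w) * g * d)
rho_s - rho_w = 2615 - 1025 = 1590
Denominator = 1590 * 9.81 * 0.0035 = 54.592650
theta = 6.1 / 54.592650
theta = 0.1117

0.1117


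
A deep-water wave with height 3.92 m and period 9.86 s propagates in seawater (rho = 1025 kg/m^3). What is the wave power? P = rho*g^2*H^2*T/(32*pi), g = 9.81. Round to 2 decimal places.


P = rho * g^2 * H^2 * T / (32 * pi)
P = 1025 * 9.81^2 * 3.92^2 * 9.86 / (32 * pi)
P = 1025 * 96.2361 * 15.3664 * 9.86 / 100.53096
P = 148665.80 W/m

148665.80


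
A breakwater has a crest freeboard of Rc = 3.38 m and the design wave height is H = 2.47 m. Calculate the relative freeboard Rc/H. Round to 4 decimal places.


Relative freeboard = Rc / H
= 3.38 / 2.47
= 1.3684

1.3684


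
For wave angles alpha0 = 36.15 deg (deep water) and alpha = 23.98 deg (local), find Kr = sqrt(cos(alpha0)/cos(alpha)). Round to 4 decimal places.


Kr = sqrt(cos(alpha0) / cos(alpha))
cos(36.15) = 0.807475
cos(23.98) = 0.913687
Kr = sqrt(0.807475 / 0.913687)
Kr = sqrt(0.883755)
Kr = 0.9401

0.9401


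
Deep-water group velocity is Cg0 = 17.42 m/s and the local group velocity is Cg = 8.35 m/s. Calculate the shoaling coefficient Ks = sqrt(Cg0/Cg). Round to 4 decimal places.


Ks = sqrt(Cg0 / Cg)
Ks = sqrt(17.42 / 8.35)
Ks = sqrt(2.0862)
Ks = 1.4444

1.4444


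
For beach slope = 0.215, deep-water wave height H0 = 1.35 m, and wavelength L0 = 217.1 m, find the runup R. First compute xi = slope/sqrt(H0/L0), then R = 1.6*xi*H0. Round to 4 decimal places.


xi = slope / sqrt(H0/L0)
H0/L0 = 1.35/217.1 = 0.006218
sqrt(0.006218) = 0.078856
xi = 0.215 / 0.078856 = 2.726475
R = 1.6 * xi * H0 = 1.6 * 2.726475 * 1.35
R = 5.8892 m

5.8892


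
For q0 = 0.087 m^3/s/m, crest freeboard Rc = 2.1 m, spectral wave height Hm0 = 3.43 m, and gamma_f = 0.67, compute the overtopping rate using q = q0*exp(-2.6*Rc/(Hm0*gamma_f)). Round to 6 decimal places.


q = q0 * exp(-2.6 * Rc / (Hm0 * gamma_f))
Exponent = -2.6 * 2.1 / (3.43 * 0.67)
= -2.6 * 2.1 / 2.2981
= -2.375876
exp(-2.375876) = 0.092933
q = 0.087 * 0.092933
q = 0.008085 m^3/s/m

0.008085


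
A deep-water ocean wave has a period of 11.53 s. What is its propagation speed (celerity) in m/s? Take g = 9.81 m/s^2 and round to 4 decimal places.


We use the deep-water celerity formula:
C = g * T / (2 * pi)
C = 9.81 * 11.53 / (2 * 3.14159...)
C = 113.109300 / 6.283185
C = 18.0019 m/s

18.0019


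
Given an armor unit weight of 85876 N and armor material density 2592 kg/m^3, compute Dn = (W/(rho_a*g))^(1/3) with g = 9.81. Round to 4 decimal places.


V = W / (rho_a * g)
V = 85876 / (2592 * 9.81)
V = 85876 / 25427.52
V = 3.377286 m^3
Dn = V^(1/3) = 3.377286^(1/3)
Dn = 1.5003 m

1.5003


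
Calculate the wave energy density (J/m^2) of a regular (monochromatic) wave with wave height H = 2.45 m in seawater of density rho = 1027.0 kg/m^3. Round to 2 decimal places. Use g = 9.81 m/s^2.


E = (1/8) * rho * g * H^2
E = (1/8) * 1027.0 * 9.81 * 2.45^2
E = 0.125 * 1027.0 * 9.81 * 6.0025
E = 7559.30 J/m^2

7559.30


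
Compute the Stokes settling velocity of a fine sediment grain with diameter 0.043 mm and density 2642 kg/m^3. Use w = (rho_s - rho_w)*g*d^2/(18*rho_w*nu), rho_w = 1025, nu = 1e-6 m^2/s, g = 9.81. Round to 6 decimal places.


w = (rho_s - rho_w) * g * d^2 / (18 * rho_w * nu)
d = 0.043 mm = 0.000043 m
rho_s - rho_w = 2642 - 1025 = 1617
Numerator = 1617 * 9.81 * (0.000043)^2 = 0.000029330262
Denominator = 18 * 1025 * 1e-6 = 0.018450
w = 0.001590 m/s

0.001590


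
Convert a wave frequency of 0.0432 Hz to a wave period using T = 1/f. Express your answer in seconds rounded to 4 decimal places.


T = 1 / f
T = 1 / 0.0432
T = 23.1481 s

23.1481


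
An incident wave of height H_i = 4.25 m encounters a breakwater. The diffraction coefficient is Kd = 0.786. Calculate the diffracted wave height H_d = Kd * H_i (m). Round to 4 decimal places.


H_d = Kd * H_i
H_d = 0.786 * 4.25
H_d = 3.3405 m

3.3405


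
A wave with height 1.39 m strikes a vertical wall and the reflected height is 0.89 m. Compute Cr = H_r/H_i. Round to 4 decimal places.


Cr = H_r / H_i
Cr = 0.89 / 1.39
Cr = 0.6403

0.6403


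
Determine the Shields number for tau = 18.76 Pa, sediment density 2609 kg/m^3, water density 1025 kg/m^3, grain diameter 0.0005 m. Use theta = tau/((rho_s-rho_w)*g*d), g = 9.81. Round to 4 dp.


theta = tau / ((rho_s - rho_w) * g * d)
rho_s - rho_w = 2609 - 1025 = 1584
Denominator = 1584 * 9.81 * 0.0005 = 7.769520
theta = 18.76 / 7.769520
theta = 2.4146

2.4146


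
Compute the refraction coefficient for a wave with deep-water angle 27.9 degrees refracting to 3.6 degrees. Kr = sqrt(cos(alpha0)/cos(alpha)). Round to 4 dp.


Kr = sqrt(cos(alpha0) / cos(alpha))
cos(27.9) = 0.883766
cos(3.6) = 0.998027
Kr = sqrt(0.883766 / 0.998027)
Kr = sqrt(0.885513)
Kr = 0.9410

0.9410


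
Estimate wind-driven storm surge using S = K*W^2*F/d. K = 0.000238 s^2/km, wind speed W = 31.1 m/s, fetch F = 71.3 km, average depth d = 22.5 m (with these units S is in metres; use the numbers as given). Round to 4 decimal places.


S = K * W^2 * F / d
W^2 = 31.1^2 = 967.21
S = 0.000238 * 967.21 * 71.3 / 22.5
Numerator = 0.000238 * 967.21 * 71.3 = 16.412973
S = 16.412973 / 22.5 = 0.7295 m

0.7295


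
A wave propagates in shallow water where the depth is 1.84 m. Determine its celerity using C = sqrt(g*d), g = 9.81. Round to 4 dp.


Using the shallow-water approximation:
C = sqrt(g * d) = sqrt(9.81 * 1.84)
C = sqrt(18.0504)
C = 4.2486 m/s

4.2486


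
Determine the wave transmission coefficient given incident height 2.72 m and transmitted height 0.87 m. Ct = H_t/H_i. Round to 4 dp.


Ct = H_t / H_i
Ct = 0.87 / 2.72
Ct = 0.3199

0.3199


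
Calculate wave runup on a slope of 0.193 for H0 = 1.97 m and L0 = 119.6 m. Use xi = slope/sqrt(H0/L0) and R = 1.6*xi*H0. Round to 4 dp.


xi = slope / sqrt(H0/L0)
H0/L0 = 1.97/119.6 = 0.016472
sqrt(0.016472) = 0.128342
xi = 0.193 / 0.128342 = 1.503799
R = 1.6 * xi * H0 = 1.6 * 1.503799 * 1.97
R = 4.7400 m

4.7400


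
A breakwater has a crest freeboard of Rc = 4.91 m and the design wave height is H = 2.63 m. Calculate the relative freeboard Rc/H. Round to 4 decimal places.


Relative freeboard = Rc / H
= 4.91 / 2.63
= 1.8669

1.8669


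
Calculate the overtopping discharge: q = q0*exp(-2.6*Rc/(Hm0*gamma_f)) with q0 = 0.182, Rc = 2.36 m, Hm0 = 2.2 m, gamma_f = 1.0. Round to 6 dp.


q = q0 * exp(-2.6 * Rc / (Hm0 * gamma_f))
Exponent = -2.6 * 2.36 / (2.2 * 1.0)
= -2.6 * 2.36 / 2.2000
= -2.789091
exp(-2.789091) = 0.061477
q = 0.182 * 0.061477
q = 0.011189 m^3/s/m

0.011189


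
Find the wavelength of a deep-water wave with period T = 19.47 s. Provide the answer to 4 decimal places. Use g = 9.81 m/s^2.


L0 = g * T^2 / (2 * pi)
L0 = 9.81 * 19.47^2 / (2 * pi)
L0 = 9.81 * 379.0809 / 6.28319
L0 = 3718.7836 / 6.28319
L0 = 591.8628 m

591.8628


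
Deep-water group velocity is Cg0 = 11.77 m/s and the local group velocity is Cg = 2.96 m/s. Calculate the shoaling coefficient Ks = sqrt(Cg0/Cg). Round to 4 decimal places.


Ks = sqrt(Cg0 / Cg)
Ks = sqrt(11.77 / 2.96)
Ks = sqrt(3.9764)
Ks = 1.9941

1.9941


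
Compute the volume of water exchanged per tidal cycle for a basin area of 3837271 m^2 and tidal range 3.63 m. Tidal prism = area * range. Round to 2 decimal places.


Tidal prism = Area * Tidal range
P = 3837271 * 3.63
P = 13929293.73 m^3

13929293.73


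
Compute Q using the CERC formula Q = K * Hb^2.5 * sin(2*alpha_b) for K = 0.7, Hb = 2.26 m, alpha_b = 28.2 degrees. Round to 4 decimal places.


Q = K * Hb^2.5 * sin(2 * alpha_b)
Hb^2.5 = 2.26^2.5 = 7.678406
sin(2 * 28.2) = sin(56.4) = 0.832921
Q = 0.7 * 7.678406 * 0.832921
Q = 4.4769 m^3/s

4.4769


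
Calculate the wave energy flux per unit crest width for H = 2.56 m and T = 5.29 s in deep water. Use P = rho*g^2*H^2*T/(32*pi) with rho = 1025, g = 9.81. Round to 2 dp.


P = rho * g^2 * H^2 * T / (32 * pi)
P = 1025 * 9.81^2 * 2.56^2 * 5.29 / (32 * pi)
P = 1025 * 96.2361 * 6.5536 * 5.29 / 100.53096
P = 34017.13 W/m

34017.13


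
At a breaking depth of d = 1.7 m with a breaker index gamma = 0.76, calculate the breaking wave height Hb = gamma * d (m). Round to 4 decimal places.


Hb = gamma * d
Hb = 0.76 * 1.7
Hb = 1.2920 m

1.2920


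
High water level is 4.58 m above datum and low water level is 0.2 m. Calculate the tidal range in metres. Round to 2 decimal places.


Tidal range = High water - Low water
Tidal range = 4.58 - (0.2)
Tidal range = 4.38 m

4.38


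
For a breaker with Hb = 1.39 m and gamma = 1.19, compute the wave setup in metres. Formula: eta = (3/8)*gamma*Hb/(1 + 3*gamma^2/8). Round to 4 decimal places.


eta = (3/8) * gamma * Hb / (1 + 3*gamma^2/8)
Numerator = (3/8) * 1.19 * 1.39 = 0.620287
Denominator = 1 + 3*1.19^2/8 = 1 + 0.531038 = 1.531038
eta = 0.620287 / 1.531038
eta = 0.4051 m

0.4051


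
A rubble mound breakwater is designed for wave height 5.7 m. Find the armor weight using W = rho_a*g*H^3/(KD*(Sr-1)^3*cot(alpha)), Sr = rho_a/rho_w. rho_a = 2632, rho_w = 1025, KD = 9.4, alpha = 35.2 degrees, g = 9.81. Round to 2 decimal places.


Sr = rho_a / rho_w = 2632 / 1025 = 2.567805
(Sr - 1) = 1.567805
(Sr - 1)^3 = 3.853683
cot(35.2) = 1 / tan(35.2) = 1 / 0.705422 = 1.417590
Numerator = 2632 * 9.81 * 5.7^3 = 4781668.4446
Denominator = 9.4 * 3.853683 * 1.417590 = 51.351678
W = 4781668.4446 / 51.351678
W = 93116.11 N

93116.11


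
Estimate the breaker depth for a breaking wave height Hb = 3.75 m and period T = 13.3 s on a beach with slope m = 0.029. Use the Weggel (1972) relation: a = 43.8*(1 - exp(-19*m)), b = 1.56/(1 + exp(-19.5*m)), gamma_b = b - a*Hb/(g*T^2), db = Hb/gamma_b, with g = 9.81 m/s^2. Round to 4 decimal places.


a = 43.8 * (1 - exp(-19 * m))
exp(-19 * 0.029) = exp(-0.5510) = 0.576373
a = 43.8 * (1 - 0.576373) = 18.554856
b = 1.56 / (1 + exp(-19.5 * m))
exp(-19.5 * 0.029) = exp(-0.5655) = 0.568076
b = 1.56 / (1 + 0.568076) = 0.994850
Hb / (g * T^2) = 3.75 / (9.81 * 13.3^2) = 3.75 / 1735.2909 = 0.00216102
gamma_b = b - a * Hb/(g*T^2) = 0.994850 - 18.554856 * 0.00216102 = 0.954752
db = Hb / gamma_b = 3.75 / 0.954752
db = 3.9277 m

3.9277


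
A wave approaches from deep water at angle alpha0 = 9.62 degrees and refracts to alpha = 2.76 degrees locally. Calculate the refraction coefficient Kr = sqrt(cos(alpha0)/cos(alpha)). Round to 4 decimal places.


Kr = sqrt(cos(alpha0) / cos(alpha))
cos(9.62) = 0.985938
cos(2.76) = 0.998840
Kr = sqrt(0.985938 / 0.998840)
Kr = sqrt(0.987083)
Kr = 0.9935

0.9935


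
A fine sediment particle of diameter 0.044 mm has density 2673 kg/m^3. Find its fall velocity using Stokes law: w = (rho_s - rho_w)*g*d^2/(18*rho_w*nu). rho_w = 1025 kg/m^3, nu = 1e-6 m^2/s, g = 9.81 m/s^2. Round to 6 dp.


w = (rho_s - rho_w) * g * d^2 / (18 * rho_w * nu)
d = 0.044 mm = 0.000044 m
rho_s - rho_w = 2673 - 1025 = 1648
Numerator = 1648 * 9.81 * (0.000044)^2 = 0.000031299080
Denominator = 18 * 1025 * 1e-6 = 0.018450
w = 0.001696 m/s

0.001696


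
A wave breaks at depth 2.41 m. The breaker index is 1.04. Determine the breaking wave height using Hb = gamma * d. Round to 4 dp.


Hb = gamma * d
Hb = 1.04 * 2.41
Hb = 2.5064 m

2.5064


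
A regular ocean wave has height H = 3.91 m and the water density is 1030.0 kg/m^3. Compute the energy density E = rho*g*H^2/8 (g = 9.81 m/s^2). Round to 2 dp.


E = (1/8) * rho * g * H^2
E = (1/8) * 1030.0 * 9.81 * 3.91^2
E = 0.125 * 1030.0 * 9.81 * 15.2881
E = 19309.44 J/m^2

19309.44


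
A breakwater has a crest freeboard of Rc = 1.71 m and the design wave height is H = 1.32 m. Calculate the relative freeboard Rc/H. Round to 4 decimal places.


Relative freeboard = Rc / H
= 1.71 / 1.32
= 1.2955

1.2955


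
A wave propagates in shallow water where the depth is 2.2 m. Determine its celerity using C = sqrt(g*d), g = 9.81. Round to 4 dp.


Using the shallow-water approximation:
C = sqrt(g * d) = sqrt(9.81 * 2.2)
C = sqrt(21.5820)
C = 4.6456 m/s

4.6456


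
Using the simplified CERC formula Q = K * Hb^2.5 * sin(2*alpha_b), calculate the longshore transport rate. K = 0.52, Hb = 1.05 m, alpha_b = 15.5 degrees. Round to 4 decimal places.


Q = K * Hb^2.5 * sin(2 * alpha_b)
Hb^2.5 = 1.05^2.5 = 1.129726
sin(2 * 15.5) = sin(31.0) = 0.515038
Q = 0.52 * 1.129726 * 0.515038
Q = 0.3026 m^3/s

0.3026


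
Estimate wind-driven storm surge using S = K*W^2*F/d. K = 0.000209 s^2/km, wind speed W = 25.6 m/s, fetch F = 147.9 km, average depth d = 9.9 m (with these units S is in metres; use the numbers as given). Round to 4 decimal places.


S = K * W^2 * F / d
W^2 = 25.6^2 = 655.36
S = 0.000209 * 655.36 * 147.9 / 9.9
Numerator = 0.000209 * 655.36 * 147.9 = 20.257898
S = 20.257898 / 9.9 = 2.0463 m

2.0463


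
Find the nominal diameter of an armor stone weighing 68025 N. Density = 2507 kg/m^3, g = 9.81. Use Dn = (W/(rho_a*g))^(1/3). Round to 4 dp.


V = W / (rho_a * g)
V = 68025 / (2507 * 9.81)
V = 68025 / 24593.67
V = 2.765956 m^3
Dn = V^(1/3) = 2.765956^(1/3)
Dn = 1.4037 m

1.4037


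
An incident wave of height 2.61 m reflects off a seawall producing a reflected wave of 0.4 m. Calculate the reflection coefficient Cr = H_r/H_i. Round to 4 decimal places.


Cr = H_r / H_i
Cr = 0.4 / 2.61
Cr = 0.1533

0.1533


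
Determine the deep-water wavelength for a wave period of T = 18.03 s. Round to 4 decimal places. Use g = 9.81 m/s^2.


L0 = g * T^2 / (2 * pi)
L0 = 9.81 * 18.03^2 / (2 * pi)
L0 = 9.81 * 325.0809 / 6.28319
L0 = 3189.0436 / 6.28319
L0 = 507.5521 m

507.5521


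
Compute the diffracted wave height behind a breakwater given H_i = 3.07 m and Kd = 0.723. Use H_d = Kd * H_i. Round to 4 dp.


H_d = Kd * H_i
H_d = 0.723 * 3.07
H_d = 2.2196 m

2.2196


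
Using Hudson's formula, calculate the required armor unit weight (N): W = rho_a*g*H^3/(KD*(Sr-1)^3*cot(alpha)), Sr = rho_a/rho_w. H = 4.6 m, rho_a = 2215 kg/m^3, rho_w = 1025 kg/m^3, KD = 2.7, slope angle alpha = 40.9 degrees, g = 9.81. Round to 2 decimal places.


Sr = rho_a / rho_w = 2215 / 1025 = 2.160976
(Sr - 1) = 1.160976
(Sr - 1)^3 = 1.564838
cot(40.9) = 1 / tan(40.9) = 1 / 0.866227 = 1.154432
Numerator = 2215 * 9.81 * 4.6^3 = 2115028.5444
Denominator = 2.7 * 1.564838 * 1.154432 = 4.877545
W = 2115028.5444 / 4.877545
W = 433625.67 N

433625.67


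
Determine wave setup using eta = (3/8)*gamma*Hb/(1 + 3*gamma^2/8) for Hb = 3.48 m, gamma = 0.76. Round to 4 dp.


eta = (3/8) * gamma * Hb / (1 + 3*gamma^2/8)
Numerator = (3/8) * 0.76 * 3.48 = 0.991800
Denominator = 1 + 3*0.76^2/8 = 1 + 0.216600 = 1.216600
eta = 0.991800 / 1.216600
eta = 0.8152 m

0.8152


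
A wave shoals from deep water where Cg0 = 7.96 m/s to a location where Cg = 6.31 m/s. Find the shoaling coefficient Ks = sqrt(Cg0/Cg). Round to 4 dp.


Ks = sqrt(Cg0 / Cg)
Ks = sqrt(7.96 / 6.31)
Ks = sqrt(1.2615)
Ks = 1.1232

1.1232


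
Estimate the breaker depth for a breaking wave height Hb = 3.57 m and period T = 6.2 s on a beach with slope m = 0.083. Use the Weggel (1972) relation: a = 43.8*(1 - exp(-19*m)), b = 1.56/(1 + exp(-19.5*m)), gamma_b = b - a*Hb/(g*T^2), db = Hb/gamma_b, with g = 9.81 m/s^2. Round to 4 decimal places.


a = 43.8 * (1 - exp(-19 * m))
exp(-19 * 0.083) = exp(-1.5770) = 0.206594
a = 43.8 * (1 - 0.206594) = 34.751185
b = 1.56 / (1 + exp(-19.5 * m))
exp(-19.5 * 0.083) = exp(-1.6185) = 0.198196
b = 1.56 / (1 + 0.198196) = 1.301958
Hb / (g * T^2) = 3.57 / (9.81 * 6.2^2) = 3.57 / 377.0964 = 0.00946708
gamma_b = b - a * Hb/(g*T^2) = 1.301958 - 34.751185 * 0.00946708 = 0.972965
db = Hb / gamma_b = 3.57 / 0.972965
db = 3.6692 m

3.6692


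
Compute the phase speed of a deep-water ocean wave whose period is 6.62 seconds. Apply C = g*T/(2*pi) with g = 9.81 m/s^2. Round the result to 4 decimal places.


We use the deep-water celerity formula:
C = g * T / (2 * pi)
C = 9.81 * 6.62 / (2 * 3.14159...)
C = 64.942200 / 6.283185
C = 10.3359 m/s

10.3359


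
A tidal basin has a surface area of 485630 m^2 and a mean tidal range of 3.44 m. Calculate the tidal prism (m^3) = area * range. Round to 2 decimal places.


Tidal prism = Area * Tidal range
P = 485630 * 3.44
P = 1670567.20 m^3

1670567.20


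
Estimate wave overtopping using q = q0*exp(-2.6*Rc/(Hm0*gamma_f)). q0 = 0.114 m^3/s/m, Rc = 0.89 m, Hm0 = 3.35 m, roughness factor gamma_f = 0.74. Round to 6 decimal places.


q = q0 * exp(-2.6 * Rc / (Hm0 * gamma_f))
Exponent = -2.6 * 0.89 / (3.35 * 0.74)
= -2.6 * 0.89 / 2.4790
= -0.933441
exp(-0.933441) = 0.393198
q = 0.114 * 0.393198
q = 0.044825 m^3/s/m

0.044825


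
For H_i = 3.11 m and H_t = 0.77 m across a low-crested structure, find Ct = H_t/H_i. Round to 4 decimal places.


Ct = H_t / H_i
Ct = 0.77 / 3.11
Ct = 0.2476

0.2476


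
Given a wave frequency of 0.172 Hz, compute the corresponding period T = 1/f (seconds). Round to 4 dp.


T = 1 / f
T = 1 / 0.172
T = 5.8140 s

5.8140


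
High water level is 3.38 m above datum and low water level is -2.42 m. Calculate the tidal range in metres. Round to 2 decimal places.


Tidal range = High water - Low water
Tidal range = 3.38 - (-2.42)
Tidal range = 5.80 m

5.80


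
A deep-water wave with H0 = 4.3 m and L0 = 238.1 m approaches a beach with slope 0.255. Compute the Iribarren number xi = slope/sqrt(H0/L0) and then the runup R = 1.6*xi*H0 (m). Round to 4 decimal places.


xi = slope / sqrt(H0/L0)
H0/L0 = 4.3/238.1 = 0.018060
sqrt(0.018060) = 0.134386
xi = 0.255 / 0.134386 = 1.897517
R = 1.6 * xi * H0 = 1.6 * 1.897517 * 4.3
R = 13.0549 m

13.0549


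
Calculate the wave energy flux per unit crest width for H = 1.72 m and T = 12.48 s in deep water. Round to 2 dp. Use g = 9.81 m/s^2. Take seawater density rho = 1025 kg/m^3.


P = rho * g^2 * H^2 * T / (32 * pi)
P = 1025 * 9.81^2 * 1.72^2 * 12.48 / (32 * pi)
P = 1025 * 96.2361 * 2.9584 * 12.48 / 100.53096
P = 36227.09 W/m

36227.09


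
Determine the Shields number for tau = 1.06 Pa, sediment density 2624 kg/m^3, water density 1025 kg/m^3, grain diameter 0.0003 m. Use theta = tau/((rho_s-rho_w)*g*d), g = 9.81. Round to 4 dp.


theta = tau / ((rho_s - rho_w) * g * d)
rho_s - rho_w = 2624 - 1025 = 1599
Denominator = 1599 * 9.81 * 0.0003 = 4.705857
theta = 1.06 / 4.705857
theta = 0.2253

0.2253


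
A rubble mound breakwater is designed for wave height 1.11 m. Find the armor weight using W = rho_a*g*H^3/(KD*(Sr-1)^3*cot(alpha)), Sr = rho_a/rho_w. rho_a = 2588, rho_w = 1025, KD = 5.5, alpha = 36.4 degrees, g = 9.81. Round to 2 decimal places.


Sr = rho_a / rho_w = 2588 / 1025 = 2.524878
(Sr - 1) = 1.524878
(Sr - 1)^3 = 3.545727
cot(36.4) = 1 / tan(36.4) = 1 / 0.737264 = 1.356367
Numerator = 2588 * 9.81 * 1.11^3 = 34721.7988
Denominator = 5.5 * 3.545727 * 1.356367 = 26.451192
W = 34721.7988 / 26.451192
W = 1312.67 N

1312.67


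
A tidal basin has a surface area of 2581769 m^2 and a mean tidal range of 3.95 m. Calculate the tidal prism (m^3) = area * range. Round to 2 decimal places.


Tidal prism = Area * Tidal range
P = 2581769 * 3.95
P = 10197987.55 m^3

10197987.55


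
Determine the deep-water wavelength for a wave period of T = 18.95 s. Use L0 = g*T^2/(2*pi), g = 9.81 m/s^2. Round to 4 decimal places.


L0 = g * T^2 / (2 * pi)
L0 = 9.81 * 18.95^2 / (2 * pi)
L0 = 9.81 * 359.1025 / 6.28319
L0 = 3522.7955 / 6.28319
L0 = 560.6703 m

560.6703


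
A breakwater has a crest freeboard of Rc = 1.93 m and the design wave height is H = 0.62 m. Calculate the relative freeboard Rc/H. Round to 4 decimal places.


Relative freeboard = Rc / H
= 1.93 / 0.62
= 3.1129

3.1129


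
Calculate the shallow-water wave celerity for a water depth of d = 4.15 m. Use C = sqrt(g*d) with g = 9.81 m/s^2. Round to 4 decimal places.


Using the shallow-water approximation:
C = sqrt(g * d) = sqrt(9.81 * 4.15)
C = sqrt(40.7115)
C = 6.3806 m/s

6.3806


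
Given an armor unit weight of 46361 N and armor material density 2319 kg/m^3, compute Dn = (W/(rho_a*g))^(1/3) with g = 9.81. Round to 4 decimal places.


V = W / (rho_a * g)
V = 46361 / (2319 * 9.81)
V = 46361 / 22749.39
V = 2.037901 m^3
Dn = V^(1/3) = 2.037901^(1/3)
Dn = 1.2678 m

1.2678


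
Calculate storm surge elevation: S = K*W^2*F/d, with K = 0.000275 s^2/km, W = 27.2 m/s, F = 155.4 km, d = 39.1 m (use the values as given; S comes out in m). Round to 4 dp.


S = K * W^2 * F / d
W^2 = 27.2^2 = 739.84
S = 0.000275 * 739.84 * 155.4 / 39.1
Numerator = 0.000275 * 739.84 * 155.4 = 31.617062
S = 31.617062 / 39.1 = 0.8086 m

0.8086


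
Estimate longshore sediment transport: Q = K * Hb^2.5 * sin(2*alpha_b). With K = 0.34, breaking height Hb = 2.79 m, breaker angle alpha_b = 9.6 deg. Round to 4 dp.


Q = K * Hb^2.5 * sin(2 * alpha_b)
Hb^2.5 = 2.79^2.5 = 13.002010
sin(2 * 9.6) = sin(19.2) = 0.328867
Q = 0.34 * 13.002010 * 0.328867
Q = 1.4538 m^3/s

1.4538


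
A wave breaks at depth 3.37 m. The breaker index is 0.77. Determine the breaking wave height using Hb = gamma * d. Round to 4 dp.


Hb = gamma * d
Hb = 0.77 * 3.37
Hb = 2.5949 m

2.5949


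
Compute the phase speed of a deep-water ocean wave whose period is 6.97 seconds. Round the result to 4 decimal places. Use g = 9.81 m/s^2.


We use the deep-water celerity formula:
C = g * T / (2 * pi)
C = 9.81 * 6.97 / (2 * 3.14159...)
C = 68.375700 / 6.283185
C = 10.8823 m/s

10.8823


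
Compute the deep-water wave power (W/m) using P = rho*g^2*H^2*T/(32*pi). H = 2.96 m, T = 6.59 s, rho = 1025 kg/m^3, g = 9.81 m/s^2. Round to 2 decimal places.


P = rho * g^2 * H^2 * T / (32 * pi)
P = 1025 * 9.81^2 * 2.96^2 * 6.59 / (32 * pi)
P = 1025 * 96.2361 * 8.7616 * 6.59 / 100.53096
P = 56654.04 W/m

56654.04


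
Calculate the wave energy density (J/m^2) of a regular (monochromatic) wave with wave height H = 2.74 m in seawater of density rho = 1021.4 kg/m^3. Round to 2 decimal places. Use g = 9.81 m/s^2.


E = (1/8) * rho * g * H^2
E = (1/8) * 1021.4 * 9.81 * 2.74^2
E = 0.125 * 1021.4 * 9.81 * 7.5076
E = 9403.21 J/m^2

9403.21


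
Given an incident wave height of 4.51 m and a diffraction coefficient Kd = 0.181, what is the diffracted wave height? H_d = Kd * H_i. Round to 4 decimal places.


H_d = Kd * H_i
H_d = 0.181 * 4.51
H_d = 0.8163 m

0.8163


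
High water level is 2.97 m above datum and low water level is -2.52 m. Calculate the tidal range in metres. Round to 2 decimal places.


Tidal range = High water - Low water
Tidal range = 2.97 - (-2.52)
Tidal range = 5.49 m

5.49


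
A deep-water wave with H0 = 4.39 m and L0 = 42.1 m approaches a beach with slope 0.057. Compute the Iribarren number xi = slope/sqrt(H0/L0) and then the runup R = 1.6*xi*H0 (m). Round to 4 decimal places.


xi = slope / sqrt(H0/L0)
H0/L0 = 4.39/42.1 = 0.104276
sqrt(0.104276) = 0.322917
xi = 0.057 / 0.322917 = 0.176516
R = 1.6 * xi * H0 = 1.6 * 0.176516 * 4.39
R = 1.2398 m

1.2398


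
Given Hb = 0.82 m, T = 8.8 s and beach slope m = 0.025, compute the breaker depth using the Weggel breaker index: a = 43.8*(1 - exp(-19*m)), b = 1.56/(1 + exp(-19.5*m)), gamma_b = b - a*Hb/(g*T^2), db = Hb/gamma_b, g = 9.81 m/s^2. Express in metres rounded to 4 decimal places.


a = 43.8 * (1 - exp(-19 * m))
exp(-19 * 0.025) = exp(-0.4750) = 0.621885
a = 43.8 * (1 - 0.621885) = 16.561435
b = 1.56 / (1 + exp(-19.5 * m))
exp(-19.5 * 0.025) = exp(-0.4875) = 0.614160
b = 1.56 / (1 + 0.614160) = 0.966447
Hb / (g * T^2) = 0.82 / (9.81 * 8.8^2) = 0.82 / 759.6864 = 0.00107939
gamma_b = b - a * Hb/(g*T^2) = 0.966447 - 16.561435 * 0.00107939 = 0.948571
db = Hb / gamma_b = 0.82 / 0.948571
db = 0.8645 m

0.8645


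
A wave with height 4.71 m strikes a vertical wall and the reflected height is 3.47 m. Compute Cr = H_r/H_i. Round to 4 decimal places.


Cr = H_r / H_i
Cr = 3.47 / 4.71
Cr = 0.7367

0.7367


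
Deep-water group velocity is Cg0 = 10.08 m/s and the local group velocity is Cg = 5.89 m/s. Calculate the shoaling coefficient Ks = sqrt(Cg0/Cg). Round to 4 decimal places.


Ks = sqrt(Cg0 / Cg)
Ks = sqrt(10.08 / 5.89)
Ks = sqrt(1.7114)
Ks = 1.3082

1.3082


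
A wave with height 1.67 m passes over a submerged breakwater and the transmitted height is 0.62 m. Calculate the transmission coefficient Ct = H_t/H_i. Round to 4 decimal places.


Ct = H_t / H_i
Ct = 0.62 / 1.67
Ct = 0.3713

0.3713


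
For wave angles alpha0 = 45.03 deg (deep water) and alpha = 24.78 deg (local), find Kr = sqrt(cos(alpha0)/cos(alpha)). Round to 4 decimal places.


Kr = sqrt(cos(alpha0) / cos(alpha))
cos(45.03) = 0.706736
cos(24.78) = 0.907924
Kr = sqrt(0.706736 / 0.907924)
Kr = sqrt(0.778409)
Kr = 0.8823

0.8823


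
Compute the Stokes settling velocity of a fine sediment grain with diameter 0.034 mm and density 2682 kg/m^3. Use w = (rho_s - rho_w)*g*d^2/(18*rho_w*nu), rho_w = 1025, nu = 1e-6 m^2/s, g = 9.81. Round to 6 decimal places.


w = (rho_s - rho_w) * g * d^2 / (18 * rho_w * nu)
d = 0.034 mm = 0.000034 m
rho_s - rho_w = 2682 - 1025 = 1657
Numerator = 1657 * 9.81 * (0.000034)^2 = 0.000018790977
Denominator = 18 * 1025 * 1e-6 = 0.018450
w = 0.001018 m/s

0.001018


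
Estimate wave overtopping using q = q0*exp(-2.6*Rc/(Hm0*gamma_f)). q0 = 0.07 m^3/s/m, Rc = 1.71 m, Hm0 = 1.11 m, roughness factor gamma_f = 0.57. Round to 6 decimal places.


q = q0 * exp(-2.6 * Rc / (Hm0 * gamma_f))
Exponent = -2.6 * 1.71 / (1.11 * 0.57)
= -2.6 * 1.71 / 0.6327
= -7.027027
exp(-7.027027) = 0.000888
q = 0.07 * 0.000888
q = 0.000062 m^3/s/m

0.000062


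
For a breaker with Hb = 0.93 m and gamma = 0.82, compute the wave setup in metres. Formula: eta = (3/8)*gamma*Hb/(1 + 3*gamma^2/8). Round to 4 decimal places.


eta = (3/8) * gamma * Hb / (1 + 3*gamma^2/8)
Numerator = (3/8) * 0.82 * 0.93 = 0.285975
Denominator = 1 + 3*0.82^2/8 = 1 + 0.252150 = 1.252150
eta = 0.285975 / 1.252150
eta = 0.2284 m

0.2284


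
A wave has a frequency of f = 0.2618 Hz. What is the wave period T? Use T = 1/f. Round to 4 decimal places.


T = 1 / f
T = 1 / 0.2618
T = 3.8197 s

3.8197


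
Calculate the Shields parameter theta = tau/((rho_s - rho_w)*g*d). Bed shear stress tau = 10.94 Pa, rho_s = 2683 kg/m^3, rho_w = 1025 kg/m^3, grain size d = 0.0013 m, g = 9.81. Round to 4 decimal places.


theta = tau / ((rho_s - rho_w) * g * d)
rho_s - rho_w = 2683 - 1025 = 1658
Denominator = 1658 * 9.81 * 0.0013 = 21.144474
theta = 10.94 / 21.144474
theta = 0.5174

0.5174


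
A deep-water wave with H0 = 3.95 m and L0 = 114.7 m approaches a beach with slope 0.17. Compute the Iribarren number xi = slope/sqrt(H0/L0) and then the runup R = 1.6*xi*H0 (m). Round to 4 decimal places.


xi = slope / sqrt(H0/L0)
H0/L0 = 3.95/114.7 = 0.034438
sqrt(0.034438) = 0.185574
xi = 0.17 / 0.185574 = 0.916077
R = 1.6 * xi * H0 = 1.6 * 0.916077 * 3.95
R = 5.7896 m

5.7896


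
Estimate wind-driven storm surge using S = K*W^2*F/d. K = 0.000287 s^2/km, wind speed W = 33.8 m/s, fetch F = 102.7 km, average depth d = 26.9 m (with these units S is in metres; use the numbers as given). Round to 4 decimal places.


S = K * W^2 * F / d
W^2 = 33.8^2 = 1142.44
S = 0.000287 * 1142.44 * 102.7 / 26.9
Numerator = 0.000287 * 1142.44 * 102.7 = 33.673305
S = 33.673305 / 26.9 = 1.2518 m

1.2518


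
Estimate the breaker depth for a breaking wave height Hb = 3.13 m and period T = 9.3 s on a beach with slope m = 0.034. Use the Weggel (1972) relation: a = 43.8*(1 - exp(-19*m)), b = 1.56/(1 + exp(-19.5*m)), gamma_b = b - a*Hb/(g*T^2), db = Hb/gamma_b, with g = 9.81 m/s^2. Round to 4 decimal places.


a = 43.8 * (1 - exp(-19 * m))
exp(-19 * 0.034) = exp(-0.6460) = 0.524138
a = 43.8 * (1 - 0.524138) = 20.842749
b = 1.56 / (1 + exp(-19.5 * m))
exp(-19.5 * 0.034) = exp(-0.6630) = 0.515303
b = 1.56 / (1 + 0.515303) = 1.029497
Hb / (g * T^2) = 3.13 / (9.81 * 9.3^2) = 3.13 / 848.4669 = 0.00368901
gamma_b = b - a * Hb/(g*T^2) = 1.029497 - 20.842749 * 0.00368901 = 0.952608
db = Hb / gamma_b = 3.13 / 0.952608
db = 3.2857 m

3.2857


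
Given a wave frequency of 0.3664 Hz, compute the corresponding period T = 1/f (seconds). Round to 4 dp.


T = 1 / f
T = 1 / 0.3664
T = 2.7293 s

2.7293


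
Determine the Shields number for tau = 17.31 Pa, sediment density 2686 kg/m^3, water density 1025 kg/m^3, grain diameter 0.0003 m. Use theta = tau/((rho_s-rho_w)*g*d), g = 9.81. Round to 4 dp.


theta = tau / ((rho_s - rho_w) * g * d)
rho_s - rho_w = 2686 - 1025 = 1661
Denominator = 1661 * 9.81 * 0.0003 = 4.888323
theta = 17.31 / 4.888323
theta = 3.5411

3.5411


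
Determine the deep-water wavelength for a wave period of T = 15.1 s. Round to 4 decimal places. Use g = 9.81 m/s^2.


L0 = g * T^2 / (2 * pi)
L0 = 9.81 * 15.1^2 / (2 * pi)
L0 = 9.81 * 228.0100 / 6.28319
L0 = 2236.7781 / 6.28319
L0 = 355.9943 m

355.9943


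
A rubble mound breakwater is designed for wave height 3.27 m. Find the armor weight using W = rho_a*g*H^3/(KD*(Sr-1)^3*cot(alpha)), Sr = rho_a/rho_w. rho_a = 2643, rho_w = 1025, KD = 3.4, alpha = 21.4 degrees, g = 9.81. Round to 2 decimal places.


Sr = rho_a / rho_w = 2643 / 1025 = 2.578537
(Sr - 1) = 1.578537
(Sr - 1)^3 = 3.933362
cot(21.4) = 1 / tan(21.4) = 1 / 0.391896 = 2.551699
Numerator = 2643 * 9.81 * 3.27^3 = 906586.8774
Denominator = 3.4 * 3.933362 * 2.551699 = 34.124976
W = 906586.8774 / 34.124976
W = 26566.67 N

26566.67


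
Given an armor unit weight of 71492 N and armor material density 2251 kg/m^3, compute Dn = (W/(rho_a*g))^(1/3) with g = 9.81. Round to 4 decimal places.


V = W / (rho_a * g)
V = 71492 / (2251 * 9.81)
V = 71492 / 22082.31
V = 3.237524 m^3
Dn = V^(1/3) = 3.237524^(1/3)
Dn = 1.4794 m

1.4794


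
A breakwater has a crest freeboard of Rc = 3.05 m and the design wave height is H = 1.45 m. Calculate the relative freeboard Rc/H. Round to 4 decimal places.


Relative freeboard = Rc / H
= 3.05 / 1.45
= 2.1034

2.1034


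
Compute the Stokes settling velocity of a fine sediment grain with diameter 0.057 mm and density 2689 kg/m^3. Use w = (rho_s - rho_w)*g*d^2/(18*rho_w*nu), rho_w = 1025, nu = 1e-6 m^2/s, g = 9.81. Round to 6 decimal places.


w = (rho_s - rho_w) * g * d^2 / (18 * rho_w * nu)
d = 0.057 mm = 0.000057 m
rho_s - rho_w = 2689 - 1025 = 1664
Numerator = 1664 * 9.81 * (0.000057)^2 = 0.000053036156
Denominator = 18 * 1025 * 1e-6 = 0.018450
w = 0.002875 m/s

0.002875


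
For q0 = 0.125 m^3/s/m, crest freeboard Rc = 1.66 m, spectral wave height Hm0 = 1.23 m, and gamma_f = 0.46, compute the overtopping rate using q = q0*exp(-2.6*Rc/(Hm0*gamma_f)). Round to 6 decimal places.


q = q0 * exp(-2.6 * Rc / (Hm0 * gamma_f))
Exponent = -2.6 * 1.66 / (1.23 * 0.46)
= -2.6 * 1.66 / 0.5658
= -7.628137
exp(-7.628137) = 0.000487
q = 0.125 * 0.000487
q = 0.000061 m^3/s/m

0.000061


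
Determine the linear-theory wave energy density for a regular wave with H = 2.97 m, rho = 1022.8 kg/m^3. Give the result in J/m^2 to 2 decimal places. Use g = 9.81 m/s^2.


E = (1/8) * rho * g * H^2
E = (1/8) * 1022.8 * 9.81 * 2.97^2
E = 0.125 * 1022.8 * 9.81 * 8.8209
E = 11063.25 J/m^2

11063.25


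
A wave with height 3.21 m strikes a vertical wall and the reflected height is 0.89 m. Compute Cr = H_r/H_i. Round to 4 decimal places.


Cr = H_r / H_i
Cr = 0.89 / 3.21
Cr = 0.2773

0.2773


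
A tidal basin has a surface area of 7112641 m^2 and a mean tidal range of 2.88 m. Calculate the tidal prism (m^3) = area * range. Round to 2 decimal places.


Tidal prism = Area * Tidal range
P = 7112641 * 2.88
P = 20484406.08 m^3

20484406.08


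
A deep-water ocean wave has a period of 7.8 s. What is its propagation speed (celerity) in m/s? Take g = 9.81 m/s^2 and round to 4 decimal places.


We use the deep-water celerity formula:
C = g * T / (2 * pi)
C = 9.81 * 7.8 / (2 * 3.14159...)
C = 76.518000 / 6.283185
C = 12.1782 m/s

12.1782


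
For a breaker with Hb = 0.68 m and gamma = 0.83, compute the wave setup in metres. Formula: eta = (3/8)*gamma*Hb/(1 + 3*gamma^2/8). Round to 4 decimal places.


eta = (3/8) * gamma * Hb / (1 + 3*gamma^2/8)
Numerator = (3/8) * 0.83 * 0.68 = 0.211650
Denominator = 1 + 3*0.83^2/8 = 1 + 0.258338 = 1.258338
eta = 0.211650 / 1.258338
eta = 0.1682 m

0.1682


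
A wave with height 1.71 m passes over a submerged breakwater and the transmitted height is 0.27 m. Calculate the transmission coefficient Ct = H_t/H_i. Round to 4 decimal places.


Ct = H_t / H_i
Ct = 0.27 / 1.71
Ct = 0.1579

0.1579


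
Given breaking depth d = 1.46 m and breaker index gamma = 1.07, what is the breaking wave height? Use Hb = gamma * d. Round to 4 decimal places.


Hb = gamma * d
Hb = 1.07 * 1.46
Hb = 1.5622 m

1.5622


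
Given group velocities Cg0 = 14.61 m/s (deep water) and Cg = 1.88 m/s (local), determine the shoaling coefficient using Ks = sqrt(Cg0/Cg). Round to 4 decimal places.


Ks = sqrt(Cg0 / Cg)
Ks = sqrt(14.61 / 1.88)
Ks = sqrt(7.7713)
Ks = 2.7877

2.7877


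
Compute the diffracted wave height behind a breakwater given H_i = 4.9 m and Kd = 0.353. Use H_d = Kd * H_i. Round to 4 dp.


H_d = Kd * H_i
H_d = 0.353 * 4.9
H_d = 1.7297 m

1.7297


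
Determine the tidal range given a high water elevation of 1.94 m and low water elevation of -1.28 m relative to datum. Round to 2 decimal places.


Tidal range = High water - Low water
Tidal range = 1.94 - (-1.28)
Tidal range = 3.22 m

3.22


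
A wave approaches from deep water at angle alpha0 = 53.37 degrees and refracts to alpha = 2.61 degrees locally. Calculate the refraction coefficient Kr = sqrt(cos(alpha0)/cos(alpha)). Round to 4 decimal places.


Kr = sqrt(cos(alpha0) / cos(alpha))
cos(53.37) = 0.596645
cos(2.61) = 0.998963
Kr = sqrt(0.596645 / 0.998963)
Kr = sqrt(0.597265)
Kr = 0.7728

0.7728
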